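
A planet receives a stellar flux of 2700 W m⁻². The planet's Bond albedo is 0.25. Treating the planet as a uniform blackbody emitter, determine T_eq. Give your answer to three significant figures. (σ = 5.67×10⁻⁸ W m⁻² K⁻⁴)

Energy balance: absorbed = emitted ⇒ πR²·S(1−A) = 4πR²·σT_eq⁴, so T_eq⁴ = S(1−A)/(4σ).
T_eq = [2700 × 0.75 / (4 × 5.67×10⁻⁸)]^(1/4) = (8.93×10⁹)^(1/4) = 307 K.

T_eq ≈ 307 K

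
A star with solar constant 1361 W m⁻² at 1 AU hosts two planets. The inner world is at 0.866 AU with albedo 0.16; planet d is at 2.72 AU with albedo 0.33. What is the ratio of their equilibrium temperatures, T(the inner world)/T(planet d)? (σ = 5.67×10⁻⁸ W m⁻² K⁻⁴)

T_eq = [S₀(1−A)/(4σd²)]^(1/4), so T ∝ (1−A)^(1/4) / √d.
T₁ = [1361×0.84/(4×5.67×10⁻⁸×0.866²)]^(1/4) = 286.33 K.
T₂ = [1361×0.67/(4×5.67×10⁻⁸×2.72²)]^(1/4) = 152.68 K.

T₁/T₂ ≈ 1.875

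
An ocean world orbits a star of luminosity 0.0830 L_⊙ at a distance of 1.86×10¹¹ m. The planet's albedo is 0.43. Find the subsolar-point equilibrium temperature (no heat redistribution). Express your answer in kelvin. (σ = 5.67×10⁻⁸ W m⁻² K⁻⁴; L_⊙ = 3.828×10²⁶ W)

L = 0.0830 × 3.828×10²⁶ = 3.18×10²⁵ W.
Flux: S = L/(4πd²) = 3.18×10²⁵/(4π×(1.86×10¹¹)²) = 73.1 W m⁻².
At the subsolar point the surface absorbs S(1−A) and emits σT⁴ per unit area — no factor of 4, since only the local patch is in balance.
T = [73.1 × 0.57 / 5.67×10⁻⁸]^(1/4) = (7.35×10⁸)^(1/4) = 165 K.

T_ss ≈ 165 K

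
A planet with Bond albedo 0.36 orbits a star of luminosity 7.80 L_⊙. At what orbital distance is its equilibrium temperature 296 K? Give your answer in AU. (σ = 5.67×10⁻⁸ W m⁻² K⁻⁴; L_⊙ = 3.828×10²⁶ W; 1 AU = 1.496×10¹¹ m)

d ≈ 1.98 AU

L = 7.80 × 3.828×10²⁶ = 2.99×10²⁷ W.
From T_eq⁴ = L(1−A)/(16πσd²): d = √[L(1−A)/(16πσT_eq⁴)].
d = √[2.99×10²⁷ × 0.64 / (16π × 5.67×10⁻⁸ × (296)⁴)] = 2.96×10¹¹ m = 1.98 AU.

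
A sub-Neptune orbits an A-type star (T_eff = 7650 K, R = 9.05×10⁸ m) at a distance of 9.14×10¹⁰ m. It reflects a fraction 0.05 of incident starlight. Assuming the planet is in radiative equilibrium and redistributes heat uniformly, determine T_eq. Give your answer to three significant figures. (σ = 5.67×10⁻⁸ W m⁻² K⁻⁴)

T_eq ≈ 531 K

L = 4πR_⋆²σT_⋆⁴ = 4π(9.05×10⁸)² × 5.67×10⁻⁸ × (7650)⁴ = 2.00×10²⁷ W.
S = L/(4πd²) = 1.90×10⁴ W m⁻².
Energy balance: absorbed = emitted ⇒ πR²·S(1−A) = 4πR²·σT_eq⁴, so T_eq⁴ = S(1−A)/(4σ).
T_eq = [1.90×10⁴ × 0.95 / (4 × 5.67×10⁻⁸)]^(1/4) = (7.97×10¹⁰)^(1/4) = 531 K.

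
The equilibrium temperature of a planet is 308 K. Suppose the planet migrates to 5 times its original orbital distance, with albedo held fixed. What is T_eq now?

T_eq ∝ L^(1/4) · d^(−1/2).
T′ = 308 / 5^(1/2) = 138 K.

T_eq ≈ 138 K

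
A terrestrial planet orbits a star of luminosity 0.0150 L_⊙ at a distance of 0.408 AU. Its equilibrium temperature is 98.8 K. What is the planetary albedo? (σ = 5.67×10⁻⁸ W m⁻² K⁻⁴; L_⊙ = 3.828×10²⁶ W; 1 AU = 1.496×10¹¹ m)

A ≈ 0.82

d = 0.408 AU = 6.10×10¹⁰ m.
L = 0.0150 × 3.828×10²⁶ = 5.74×10²⁴ W.
Flux: S = L/(4πd²) = 5.74×10²⁴/(4π×(6.10×10¹⁰)²) = 123 W m⁻².
From T_eq⁴ = S(1−A)/(4σ): 1−A = 4σT_eq⁴/S.
1−A = 4 × 5.67×10⁻⁸ × (98.8)⁴ / 123 = 0.176.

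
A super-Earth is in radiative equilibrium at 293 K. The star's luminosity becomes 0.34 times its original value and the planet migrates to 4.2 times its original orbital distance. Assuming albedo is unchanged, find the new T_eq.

T_eq ≈ 109 K

T_eq ∝ L^(1/4) · d^(−1/2).
T′ = 293 × 0.34^(1/4) / 4.2^(1/2) = 109 K.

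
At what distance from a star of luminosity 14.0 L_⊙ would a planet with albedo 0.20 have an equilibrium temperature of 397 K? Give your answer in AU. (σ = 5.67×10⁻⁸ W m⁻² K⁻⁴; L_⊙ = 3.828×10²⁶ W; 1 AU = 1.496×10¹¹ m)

L = 14.0 × 3.828×10²⁶ = 5.36×10²⁷ W.
From T_eq⁴ = L(1−A)/(16πσd²): d = √[L(1−A)/(16πσT_eq⁴)].
d = √[5.36×10²⁷ × 0.80 / (16π × 5.67×10⁻⁸ × (397)⁴)] = 2.46×10¹¹ m = 1.64 AU.

d ≈ 1.64 AU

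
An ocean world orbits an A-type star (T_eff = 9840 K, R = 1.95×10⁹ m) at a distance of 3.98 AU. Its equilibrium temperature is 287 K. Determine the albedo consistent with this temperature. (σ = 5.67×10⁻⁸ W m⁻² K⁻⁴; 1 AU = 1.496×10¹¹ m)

A ≈ 0.73

d = 3.98 AU = 5.95×10¹¹ m.
L = 4πR_⋆²σT_⋆⁴ = 4π(1.95×10⁹)² × 5.67×10⁻⁸ × (9840)⁴ = 2.54×10²⁸ W.
S = L/(4πd²) = 5700 W m⁻².
From T_eq⁴ = S(1−A)/(4σ): 1−A = 4σT_eq⁴/S.
1−A = 4 × 5.67×10⁻⁸ × (287)⁴ / 5700 = 0.270.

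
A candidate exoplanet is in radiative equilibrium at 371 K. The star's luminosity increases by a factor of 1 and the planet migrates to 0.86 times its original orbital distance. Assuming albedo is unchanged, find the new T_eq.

T_eq ≈ 400 K

T_eq ∝ L^(1/4) · d^(−1/2).
T′ = 371 × 1^(1/4) / 0.86^(1/2) = 400 K.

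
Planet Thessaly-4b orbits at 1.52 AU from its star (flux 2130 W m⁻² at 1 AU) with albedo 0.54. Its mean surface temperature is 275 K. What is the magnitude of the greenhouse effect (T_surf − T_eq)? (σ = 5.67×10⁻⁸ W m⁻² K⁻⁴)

ΔT ≈ 67.1 K

S = 2130/1.52² = 921.9 W m⁻².
T_eq = [S(1−A)/(4σ)]^(1/4) = [921.9×0.46/(4×5.67×10⁻⁸)]^(1/4) = 207.9 K.
ΔT = T_surf − T_eq = 275 − 207.9.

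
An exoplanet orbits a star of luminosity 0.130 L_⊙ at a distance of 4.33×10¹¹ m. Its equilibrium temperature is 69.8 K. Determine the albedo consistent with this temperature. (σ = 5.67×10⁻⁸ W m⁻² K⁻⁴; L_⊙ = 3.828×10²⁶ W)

A ≈ 0.75

L = 0.130 × 3.828×10²⁶ = 4.98×10²⁵ W.
Flux: S = L/(4πd²) = 4.98×10²⁵/(4π×(4.33×10¹¹)²) = 21.1 W m⁻².
From T_eq⁴ = S(1−A)/(4σ): 1−A = 4σT_eq⁴/S.
1−A = 4 × 5.67×10⁻⁸ × (69.8)⁴ / 21.1 = 0.255.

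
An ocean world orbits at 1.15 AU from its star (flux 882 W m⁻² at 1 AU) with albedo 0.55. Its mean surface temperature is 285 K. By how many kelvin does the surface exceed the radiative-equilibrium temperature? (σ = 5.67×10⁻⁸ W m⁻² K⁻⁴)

ΔT ≈ 94.3 K

S = 882/1.15² = 666.9 W m⁻².
T_eq = [S(1−A)/(4σ)]^(1/4) = [666.9×0.45/(4×5.67×10⁻⁸)]^(1/4) = 190.7 K.
ΔT = T_surf − T_eq = 285 − 190.7.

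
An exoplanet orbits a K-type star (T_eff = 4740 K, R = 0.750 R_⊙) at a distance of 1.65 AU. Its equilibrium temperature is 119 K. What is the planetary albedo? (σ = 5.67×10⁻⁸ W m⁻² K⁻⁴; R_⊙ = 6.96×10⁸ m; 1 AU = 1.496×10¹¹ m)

A ≈ 0.64

R_⋆ = 0.750 × 6.96×10⁸ = 5.22×10⁸ m.
d = 1.65 AU = 2.47×10¹¹ m.
L = 4πR_⋆²σT_⋆⁴ = 4π(5.22×10⁸)² × 5.67×10⁻⁸ × (4740)⁴ = 9.80×10²⁵ W.
S = L/(4πd²) = 128 W m⁻².
From T_eq⁴ = S(1−A)/(4σ): 1−A = 4σT_eq⁴/S.
1−A = 4 × 5.67×10⁻⁸ × (119)⁴ / 128 = 0.355.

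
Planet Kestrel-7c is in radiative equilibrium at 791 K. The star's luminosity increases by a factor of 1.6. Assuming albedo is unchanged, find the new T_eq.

T_eq ∝ L^(1/4) · d^(−1/2).
T′ = 791 × 1.6^(1/4) = 890 K.

T_eq ≈ 890 K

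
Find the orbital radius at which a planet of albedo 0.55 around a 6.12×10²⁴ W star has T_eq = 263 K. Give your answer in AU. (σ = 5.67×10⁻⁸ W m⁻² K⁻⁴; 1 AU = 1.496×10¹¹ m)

From T_eq⁴ = L(1−A)/(16πσd²): d = √[L(1−A)/(16πσT_eq⁴)].
d = √[6.12×10²⁴ × 0.45 / (16π × 5.67×10⁻⁸ × (263)⁴)] = 1.42×10¹⁰ m = 0.0950 AU.

d ≈ 0.0950 AU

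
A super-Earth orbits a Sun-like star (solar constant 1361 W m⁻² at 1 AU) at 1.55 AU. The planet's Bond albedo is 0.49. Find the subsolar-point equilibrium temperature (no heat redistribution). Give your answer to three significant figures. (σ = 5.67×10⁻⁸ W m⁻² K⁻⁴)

T_ss ≈ 267 K

Flux at 1.55 AU: S = 1361/1.55² = 566 W m⁻².
At the subsolar point the surface absorbs S(1−A) and emits σT⁴ per unit area — no factor of 4, since only the local patch is in balance.
T = [566 × 0.51 / 5.67×10⁻⁸]^(1/4) = (5.10×10⁹)^(1/4) = 267 K.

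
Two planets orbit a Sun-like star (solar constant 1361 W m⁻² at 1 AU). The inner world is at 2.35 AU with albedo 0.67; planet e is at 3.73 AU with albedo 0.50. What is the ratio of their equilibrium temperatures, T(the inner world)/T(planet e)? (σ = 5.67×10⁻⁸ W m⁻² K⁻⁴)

T₁/T₂ ≈ 1.136

T_eq = [S₀(1−A)/(4σd²)]^(1/4), so T ∝ (1−A)^(1/4) / √d.
T₁ = [1361×0.33/(4×5.67×10⁻⁸×2.35²)]^(1/4) = 137.61 K.
T₂ = [1361×0.50/(4×5.67×10⁻⁸×3.73²)]^(1/4) = 121.18 K.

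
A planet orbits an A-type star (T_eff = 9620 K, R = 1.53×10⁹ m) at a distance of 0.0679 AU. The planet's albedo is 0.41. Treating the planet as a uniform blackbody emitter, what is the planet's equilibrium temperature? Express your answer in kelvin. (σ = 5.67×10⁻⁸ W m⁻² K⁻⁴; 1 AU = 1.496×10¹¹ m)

T_eq ≈ 2310 K

d = 0.0679 AU = 1.02×10¹⁰ m.
L = 4πR_⋆²σT_⋆⁴ = 4π(1.53×10⁹)² × 5.67×10⁻⁸ × (9620)⁴ = 1.43×10²⁸ W.
S = L/(4πd²) = 1.10×10⁷ W m⁻².
Energy balance: absorbed = emitted ⇒ πR²·S(1−A) = 4πR²·σT_eq⁴, so T_eq⁴ = S(1−A)/(4σ).
T_eq = [1.10×10⁷ × 0.59 / (4 × 5.67×10⁻⁸)]^(1/4) = (2.87×10¹³)^(1/4) = 2310 K.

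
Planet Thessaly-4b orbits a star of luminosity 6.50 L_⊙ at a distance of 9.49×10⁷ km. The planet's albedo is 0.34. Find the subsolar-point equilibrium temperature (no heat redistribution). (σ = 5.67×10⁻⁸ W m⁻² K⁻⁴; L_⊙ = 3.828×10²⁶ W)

T_ss ≈ 711 K

d = 9.49×10⁷ km = 9.49×10¹⁰ m.
L = 6.50 × 3.828×10²⁶ = 2.49×10²⁷ W.
Flux: S = L/(4πd²) = 2.49×10²⁷/(4π×(9.49×10¹⁰)²) = 2.20×10⁴ W m⁻².
At the subsolar point the surface absorbs S(1−A) and emits σT⁴ per unit area — no factor of 4, since only the local patch is in balance.
T = [2.20×10⁴ × 0.66 / 5.67×10⁻⁸]^(1/4) = (2.56×10¹¹)^(1/4) = 711 K.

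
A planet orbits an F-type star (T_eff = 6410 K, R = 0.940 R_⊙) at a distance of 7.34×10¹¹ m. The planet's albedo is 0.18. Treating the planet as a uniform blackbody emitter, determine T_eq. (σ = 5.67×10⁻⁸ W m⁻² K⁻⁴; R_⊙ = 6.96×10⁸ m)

R_⋆ = 0.940 × 6.96×10⁸ = 6.54×10⁸ m.
L = 4πR_⋆²σT_⋆⁴ = 4π(6.54×10⁸)² × 5.67×10⁻⁸ × (6410)⁴ = 5.15×10²⁶ W.
S = L/(4πd²) = 76.0 W m⁻².
Energy balance: absorbed = emitted ⇒ πR²·S(1−A) = 4πR²·σT_eq⁴, so T_eq⁴ = S(1−A)/(4σ).
T_eq = [76.0 × 0.82 / (4 × 5.67×10⁻⁸)]^(1/4) = (2.75×10⁸)^(1/4) = 129 K.

T_eq ≈ 129 K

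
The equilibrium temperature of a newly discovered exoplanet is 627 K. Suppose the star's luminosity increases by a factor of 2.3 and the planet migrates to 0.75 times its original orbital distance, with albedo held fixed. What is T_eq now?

T_eq ≈ 892 K

T_eq ∝ L^(1/4) · d^(−1/2).
T′ = 627 × 2.3^(1/4) / 0.75^(1/2) = 892 K.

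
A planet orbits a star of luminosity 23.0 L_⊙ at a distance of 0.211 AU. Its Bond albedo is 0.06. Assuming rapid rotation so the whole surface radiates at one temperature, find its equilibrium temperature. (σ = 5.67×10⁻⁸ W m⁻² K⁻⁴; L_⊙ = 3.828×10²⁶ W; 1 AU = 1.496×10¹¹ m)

T_eq ≈ 1310 K

d = 0.211 AU = 3.16×10¹⁰ m.
L = 23.0 × 3.828×10²⁶ = 8.80×10²⁷ W.
Flux: S = L/(4πd²) = 8.80×10²⁷/(4π×(3.16×10¹⁰)²) = 7.03×10⁵ W m⁻².
Energy balance: absorbed = emitted ⇒ πR²·S(1−A) = 4πR²·σT_eq⁴, so T_eq⁴ = S(1−A)/(4σ).
T_eq = [7.03×10⁵ × 0.94 / (4 × 5.67×10⁻⁸)]^(1/4) = (2.91×10¹²)^(1/4) = 1310 K.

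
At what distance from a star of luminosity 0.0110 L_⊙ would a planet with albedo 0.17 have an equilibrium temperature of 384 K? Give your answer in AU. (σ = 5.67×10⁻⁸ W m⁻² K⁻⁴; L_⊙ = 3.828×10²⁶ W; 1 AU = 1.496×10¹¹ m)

d ≈ 0.0502 AU

L = 0.0110 × 3.828×10²⁶ = 4.21×10²⁴ W.
From T_eq⁴ = L(1−A)/(16πσd²): d = √[L(1−A)/(16πσT_eq⁴)].
d = √[4.21×10²⁴ × 0.83 / (16π × 5.67×10⁻⁸ × (384)⁴)] = 7.51×10⁹ m = 0.0502 AU.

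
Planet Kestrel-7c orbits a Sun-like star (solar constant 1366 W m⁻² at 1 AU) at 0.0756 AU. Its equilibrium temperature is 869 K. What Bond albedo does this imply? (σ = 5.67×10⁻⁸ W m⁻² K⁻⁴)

Flux at 0.0756 AU: S = 1366/0.0756² = 2.39×10⁵ W m⁻².
From T_eq⁴ = S(1−A)/(4σ): 1−A = 4σT_eq⁴/S.
1−A = 4 × 5.67×10⁻⁸ × (869)⁴ / 2.39×10⁵ = 0.541.

A ≈ 0.46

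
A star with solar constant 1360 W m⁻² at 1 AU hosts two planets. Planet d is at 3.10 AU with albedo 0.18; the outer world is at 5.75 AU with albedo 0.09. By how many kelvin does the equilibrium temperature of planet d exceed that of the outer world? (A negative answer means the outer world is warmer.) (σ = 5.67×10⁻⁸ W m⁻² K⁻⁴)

T_eq = [S₀(1−A)/(4σd²)]^(1/4), so T ∝ (1−A)^(1/4) / √d.
T₁ = [1360×0.82/(4×5.67×10⁻⁸×3.10²)]^(1/4) = 150.40 K.
T₂ = [1360×0.91/(4×5.67×10⁻⁸×5.75²)]^(1/4) = 113.34 K.

ΔT ≈ 37.1 K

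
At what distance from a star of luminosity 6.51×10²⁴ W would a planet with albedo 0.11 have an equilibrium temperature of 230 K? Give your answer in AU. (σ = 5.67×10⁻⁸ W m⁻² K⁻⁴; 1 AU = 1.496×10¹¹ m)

From T_eq⁴ = L(1−A)/(16πσd²): d = √[L(1−A)/(16πσT_eq⁴)].
d = √[6.51×10²⁴ × 0.89 / (16π × 5.67×10⁻⁸ × (230)⁴)] = 2.70×10¹⁰ m = 0.180 AU.

d ≈ 0.180 AU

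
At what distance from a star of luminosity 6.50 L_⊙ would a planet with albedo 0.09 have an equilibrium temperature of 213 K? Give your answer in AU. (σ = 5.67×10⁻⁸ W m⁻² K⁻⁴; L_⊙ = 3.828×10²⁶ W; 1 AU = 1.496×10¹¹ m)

L = 6.50 × 3.828×10²⁶ = 2.49×10²⁷ W.
From T_eq⁴ = L(1−A)/(16πσd²): d = √[L(1−A)/(16πσT_eq⁴)].
d = √[2.49×10²⁷ × 0.91 / (16π × 5.67×10⁻⁸ × (213)⁴)] = 6.21×10¹¹ m = 4.15 AU.

d ≈ 4.15 AU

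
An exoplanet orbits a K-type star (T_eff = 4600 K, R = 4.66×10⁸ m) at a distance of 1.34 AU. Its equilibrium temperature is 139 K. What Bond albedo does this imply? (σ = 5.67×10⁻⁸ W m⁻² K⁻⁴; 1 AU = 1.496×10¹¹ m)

d = 1.34 AU = 2.00×10¹¹ m.
L = 4πR_⋆²σT_⋆⁴ = 4π(4.66×10⁸)² × 5.67×10⁻⁸ × (4600)⁴ = 6.93×10²⁵ W.
S = L/(4πd²) = 137 W m⁻².
From T_eq⁴ = S(1−A)/(4σ): 1−A = 4σT_eq⁴/S.
1−A = 4 × 5.67×10⁻⁸ × (139)⁴ / 137 = 0.617.

A ≈ 0.38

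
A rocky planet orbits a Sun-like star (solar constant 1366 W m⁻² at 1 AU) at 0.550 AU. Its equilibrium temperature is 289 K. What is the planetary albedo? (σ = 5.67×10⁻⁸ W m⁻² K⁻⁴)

Flux at 0.550 AU: S = 1366/0.550² = 4520 W m⁻².
From T_eq⁴ = S(1−A)/(4σ): 1−A = 4σT_eq⁴/S.
1−A = 4 × 5.67×10⁻⁸ × (289)⁴ / 4520 = 0.350.

A ≈ 0.65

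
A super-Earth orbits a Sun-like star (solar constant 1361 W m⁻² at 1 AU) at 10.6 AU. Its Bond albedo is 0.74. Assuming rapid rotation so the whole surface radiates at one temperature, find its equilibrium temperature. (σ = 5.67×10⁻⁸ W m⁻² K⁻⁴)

Flux at 10.6 AU: S = 1361/10.6² = 12.1 W m⁻².
Energy balance: absorbed = emitted ⇒ πR²·S(1−A) = 4πR²·σT_eq⁴, so T_eq⁴ = S(1−A)/(4σ).
T_eq = [12.1 × 0.26 / (4 × 5.67×10⁻⁸)]^(1/4) = (1.39×10⁷)^(1/4) = 61.0 K.

T_eq ≈ 61.0 K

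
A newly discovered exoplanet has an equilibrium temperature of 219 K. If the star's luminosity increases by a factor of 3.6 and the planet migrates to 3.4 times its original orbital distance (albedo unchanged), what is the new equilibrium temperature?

T_eq ∝ L^(1/4) · d^(−1/2).
T′ = 219 × 3.6^(1/4) / 3.4^(1/2) = 164 K.

T_eq ≈ 164 K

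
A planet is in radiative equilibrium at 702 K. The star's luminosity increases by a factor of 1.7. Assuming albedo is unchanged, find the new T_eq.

T_eq ∝ L^(1/4) · d^(−1/2).
T′ = 702 × 1.7^(1/4) = 802 K.

T_eq ≈ 802 K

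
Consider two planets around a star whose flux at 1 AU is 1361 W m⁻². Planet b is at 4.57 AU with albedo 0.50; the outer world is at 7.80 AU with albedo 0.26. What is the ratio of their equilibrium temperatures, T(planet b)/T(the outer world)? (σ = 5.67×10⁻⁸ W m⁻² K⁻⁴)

T₁/T₂ ≈ 1.184

T_eq = [S₀(1−A)/(4σd²)]^(1/4), so T ∝ (1−A)^(1/4) / √d.
T₁ = [1361×0.50/(4×5.67×10⁻⁸×4.57²)]^(1/4) = 109.48 K.
T₂ = [1361×0.74/(4×5.67×10⁻⁸×7.80²)]^(1/4) = 92.43 K.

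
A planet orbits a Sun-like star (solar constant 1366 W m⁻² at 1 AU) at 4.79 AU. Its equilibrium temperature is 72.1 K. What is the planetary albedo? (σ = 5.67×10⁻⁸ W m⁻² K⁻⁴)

Flux at 4.79 AU: S = 1366/4.79² = 59.5 W m⁻².
From T_eq⁴ = S(1−A)/(4σ): 1−A = 4σT_eq⁴/S.
1−A = 4 × 5.67×10⁻⁸ × (72.1)⁴ / 59.5 = 0.103.

A ≈ 0.90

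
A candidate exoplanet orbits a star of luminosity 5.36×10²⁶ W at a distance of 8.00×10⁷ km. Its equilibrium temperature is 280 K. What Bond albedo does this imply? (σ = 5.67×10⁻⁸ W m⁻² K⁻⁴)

A ≈ 0.79

d = 8.00×10⁷ km = 8.00×10¹⁰ m.
Flux: S = L/(4πd²) = 5.36×10²⁶/(4π×(8.00×10¹⁰)²) = 6660 W m⁻².
From T_eq⁴ = S(1−A)/(4σ): 1−A = 4σT_eq⁴/S.
1−A = 4 × 5.67×10⁻⁸ × (280)⁴ / 6660 = 0.209.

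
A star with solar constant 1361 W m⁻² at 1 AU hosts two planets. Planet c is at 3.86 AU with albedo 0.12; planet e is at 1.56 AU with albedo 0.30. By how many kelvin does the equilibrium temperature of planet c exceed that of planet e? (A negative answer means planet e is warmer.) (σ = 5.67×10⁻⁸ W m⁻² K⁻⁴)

T_eq = [S₀(1−A)/(4σd²)]^(1/4), so T ∝ (1−A)^(1/4) / √d.
T₁ = [1361×0.88/(4×5.67×10⁻⁸×3.86²)]^(1/4) = 137.21 K.
T₂ = [1361×0.70/(4×5.67×10⁻⁸×1.56²)]^(1/4) = 203.83 K.

ΔT ≈ -66.6 K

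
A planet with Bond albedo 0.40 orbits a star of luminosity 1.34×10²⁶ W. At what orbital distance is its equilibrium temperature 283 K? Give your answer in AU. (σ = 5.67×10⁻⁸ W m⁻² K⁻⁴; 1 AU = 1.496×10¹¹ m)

From T_eq⁴ = L(1−A)/(16πσd²): d = √[L(1−A)/(16πσT_eq⁴)].
d = √[1.34×10²⁶ × 0.60 / (16π × 5.67×10⁻⁸ × (283)⁴)] = 6.63×10¹⁰ m = 0.443 AU.

d ≈ 0.443 AU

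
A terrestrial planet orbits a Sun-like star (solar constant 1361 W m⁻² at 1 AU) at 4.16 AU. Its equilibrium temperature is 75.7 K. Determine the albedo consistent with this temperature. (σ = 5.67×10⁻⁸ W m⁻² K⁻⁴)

A ≈ 0.91

Flux at 4.16 AU: S = 1361/4.16² = 78.6 W m⁻².
From T_eq⁴ = S(1−A)/(4σ): 1−A = 4σT_eq⁴/S.
1−A = 4 × 5.67×10⁻⁸ × (75.7)⁴ / 78.6 = 0.095.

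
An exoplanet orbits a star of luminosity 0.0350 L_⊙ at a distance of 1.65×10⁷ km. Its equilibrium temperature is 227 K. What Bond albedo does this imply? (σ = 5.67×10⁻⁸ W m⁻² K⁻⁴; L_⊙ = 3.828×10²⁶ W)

A ≈ 0.85

d = 1.65×10⁷ km = 1.65×10¹⁰ m.
L = 0.0350 × 3.828×10²⁶ = 1.34×10²⁵ W.
Flux: S = L/(4πd²) = 1.34×10²⁵/(4π×(1.65×10¹⁰)²) = 3920 W m⁻².
From T_eq⁴ = S(1−A)/(4σ): 1−A = 4σT_eq⁴/S.
1−A = 4 × 5.67×10⁻⁸ × (227)⁴ / 3920 = 0.154.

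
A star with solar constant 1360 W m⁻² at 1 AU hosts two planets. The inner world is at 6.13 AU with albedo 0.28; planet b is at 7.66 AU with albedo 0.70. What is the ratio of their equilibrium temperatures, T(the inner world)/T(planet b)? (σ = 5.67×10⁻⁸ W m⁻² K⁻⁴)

T_eq = [S₀(1−A)/(4σd²)]^(1/4), so T ∝ (1−A)^(1/4) / √d.
T₁ = [1360×0.72/(4×5.67×10⁻⁸×6.13²)]^(1/4) = 103.53 K.
T₂ = [1360×0.30/(4×5.67×10⁻⁸×7.66²)]^(1/4) = 74.41 K.

T₁/T₂ ≈ 1.391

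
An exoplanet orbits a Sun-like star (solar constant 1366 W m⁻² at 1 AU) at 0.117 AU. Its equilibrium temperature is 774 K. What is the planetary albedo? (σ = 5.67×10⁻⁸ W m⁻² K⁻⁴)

A ≈ 0.18

Flux at 0.117 AU: S = 1366/0.117² = 9.98×10⁴ W m⁻².
From T_eq⁴ = S(1−A)/(4σ): 1−A = 4σT_eq⁴/S.
1−A = 4 × 5.67×10⁻⁸ × (774)⁴ / 9.98×10⁴ = 0.816.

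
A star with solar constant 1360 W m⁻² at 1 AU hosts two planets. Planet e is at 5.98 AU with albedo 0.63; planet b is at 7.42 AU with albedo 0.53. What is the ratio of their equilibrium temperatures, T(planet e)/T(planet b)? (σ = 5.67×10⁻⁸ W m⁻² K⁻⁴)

T₁/T₂ ≈ 1.049

T_eq = [S₀(1−A)/(4σd²)]^(1/4), so T ∝ (1−A)^(1/4) / √d.
T₁ = [1360×0.37/(4×5.67×10⁻⁸×5.98²)]^(1/4) = 88.75 K.
T₂ = [1360×0.47/(4×5.67×10⁻⁸×7.42²)]^(1/4) = 84.59 K.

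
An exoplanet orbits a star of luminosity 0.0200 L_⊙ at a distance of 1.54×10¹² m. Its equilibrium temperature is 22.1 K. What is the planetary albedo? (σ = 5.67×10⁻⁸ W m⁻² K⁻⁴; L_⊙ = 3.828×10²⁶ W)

L = 0.0200 × 3.828×10²⁶ = 7.66×10²⁴ W.
Flux: S = L/(4πd²) = 7.66×10²⁴/(4π×(1.54×10¹²)²) = 0.257 W m⁻².
From T_eq⁴ = S(1−A)/(4σ): 1−A = 4σT_eq⁴/S.
1−A = 4 × 5.67×10⁻⁸ × (22.1)⁴ / 0.257 = 0.211.

A ≈ 0.79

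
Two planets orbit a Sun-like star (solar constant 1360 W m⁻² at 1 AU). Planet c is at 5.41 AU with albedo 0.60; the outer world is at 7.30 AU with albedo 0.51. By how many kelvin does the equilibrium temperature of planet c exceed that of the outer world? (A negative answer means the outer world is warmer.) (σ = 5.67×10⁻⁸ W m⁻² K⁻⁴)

ΔT ≈ 9.0 K

T_eq = [S₀(1−A)/(4σd²)]^(1/4), so T ∝ (1−A)^(1/4) / √d.
T₁ = [1360×0.40/(4×5.67×10⁻⁸×5.41²)]^(1/4) = 95.15 K.
T₂ = [1360×0.49/(4×5.67×10⁻⁸×7.30²)]^(1/4) = 86.17 K.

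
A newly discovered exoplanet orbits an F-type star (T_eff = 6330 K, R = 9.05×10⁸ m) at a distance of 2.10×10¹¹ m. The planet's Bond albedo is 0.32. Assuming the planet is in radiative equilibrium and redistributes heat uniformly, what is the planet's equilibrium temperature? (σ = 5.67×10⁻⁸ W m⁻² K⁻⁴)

L = 4πR_⋆²σT_⋆⁴ = 4π(9.05×10⁸)² × 5.67×10⁻⁸ × (6330)⁴ = 9.37×10²⁶ W.
S = L/(4πd²) = 1690 W m⁻².
Energy balance: absorbed = emitted ⇒ πR²·S(1−A) = 4πR²·σT_eq⁴, so T_eq⁴ = S(1−A)/(4σ).
T_eq = [1690 × 0.68 / (4 × 5.67×10⁻⁸)]^(1/4) = (5.07×10⁹)^(1/4) = 267 K.

T_eq ≈ 267 K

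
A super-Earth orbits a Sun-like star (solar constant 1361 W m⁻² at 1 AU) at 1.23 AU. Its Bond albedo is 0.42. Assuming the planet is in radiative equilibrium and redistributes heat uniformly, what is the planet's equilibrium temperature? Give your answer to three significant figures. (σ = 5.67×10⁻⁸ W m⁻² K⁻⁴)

Flux at 1.23 AU: S = 1361/1.23² = 900 W m⁻².
Energy balance: absorbed = emitted ⇒ πR²·S(1−A) = 4πR²·σT_eq⁴, so T_eq⁴ = S(1−A)/(4σ).
T_eq = [900 × 0.58 / (4 × 5.67×10⁻⁸)]^(1/4) = (2.30×10⁹)^(1/4) = 219 K.

T_eq ≈ 219 K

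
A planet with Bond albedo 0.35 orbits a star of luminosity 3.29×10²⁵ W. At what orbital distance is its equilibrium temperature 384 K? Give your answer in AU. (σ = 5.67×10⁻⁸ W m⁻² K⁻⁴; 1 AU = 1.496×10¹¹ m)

d ≈ 0.124 AU

From T_eq⁴ = L(1−A)/(16πσd²): d = √[L(1−A)/(16πσT_eq⁴)].
d = √[3.29×10²⁵ × 0.65 / (16π × 5.67×10⁻⁸ × (384)⁴)] = 1.86×10¹⁰ m = 0.124 AU.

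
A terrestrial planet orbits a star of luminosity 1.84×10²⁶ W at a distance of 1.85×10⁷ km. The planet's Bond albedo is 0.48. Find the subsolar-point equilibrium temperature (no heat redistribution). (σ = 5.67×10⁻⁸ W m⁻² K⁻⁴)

T_ss ≈ 791 K

d = 1.85×10⁷ km = 1.85×10¹⁰ m.
Flux: S = L/(4πd²) = 1.84×10²⁶/(4π×(1.85×10¹⁰)²) = 4.28×10⁴ W m⁻².
At the subsolar point the surface absorbs S(1−A) and emits σT⁴ per unit area — no factor of 4, since only the local patch is in balance.
T = [4.28×10⁴ × 0.52 / 5.67×10⁻⁸]^(1/4) = (3.92×10¹¹)^(1/4) = 791 K.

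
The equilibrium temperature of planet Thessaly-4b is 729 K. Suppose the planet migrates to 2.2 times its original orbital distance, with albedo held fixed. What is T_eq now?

T_eq ∝ L^(1/4) · d^(−1/2).
T′ = 729 / 2.2^(1/2) = 491 K.

T_eq ≈ 491 K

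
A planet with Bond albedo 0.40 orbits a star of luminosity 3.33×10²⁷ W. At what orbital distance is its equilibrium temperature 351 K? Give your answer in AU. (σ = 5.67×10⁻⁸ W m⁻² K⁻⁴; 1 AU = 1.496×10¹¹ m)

d ≈ 1.44 AU

From T_eq⁴ = L(1−A)/(16πσd²): d = √[L(1−A)/(16πσT_eq⁴)].
d = √[3.33×10²⁷ × 0.60 / (16π × 5.67×10⁻⁸ × (351)⁴)] = 2.15×10¹¹ m = 1.44 AU.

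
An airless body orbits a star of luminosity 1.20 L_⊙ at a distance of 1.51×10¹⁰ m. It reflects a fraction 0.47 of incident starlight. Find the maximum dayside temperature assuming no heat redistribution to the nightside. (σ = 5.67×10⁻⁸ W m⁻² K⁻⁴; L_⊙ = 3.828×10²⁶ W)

T_ss ≈ 1110 K

L = 1.20 × 3.828×10²⁶ = 4.59×10²⁶ W.
Flux: S = L/(4πd²) = 4.59×10²⁶/(4π×(1.51×10¹⁰)²) = 1.60×10⁵ W m⁻².
With no redistribution each surface element balances locally: S(1−A) = σT⁴.
T = [1.60×10⁵ × 0.53 / 5.67×10⁻⁸]^(1/4) = (1.50×10¹²)^(1/4) = 1110 K.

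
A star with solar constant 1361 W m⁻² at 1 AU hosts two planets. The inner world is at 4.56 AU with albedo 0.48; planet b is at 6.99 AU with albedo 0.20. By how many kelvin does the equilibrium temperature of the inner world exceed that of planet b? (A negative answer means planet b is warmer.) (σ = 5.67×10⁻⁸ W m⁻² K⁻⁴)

T_eq = [S₀(1−A)/(4σd²)]^(1/4), so T ∝ (1−A)^(1/4) / √d.
T₁ = [1361×0.52/(4×5.67×10⁻⁸×4.56²)]^(1/4) = 110.68 K.
T₂ = [1361×0.80/(4×5.67×10⁻⁸×6.99²)]^(1/4) = 99.56 K.

ΔT ≈ 11.1 K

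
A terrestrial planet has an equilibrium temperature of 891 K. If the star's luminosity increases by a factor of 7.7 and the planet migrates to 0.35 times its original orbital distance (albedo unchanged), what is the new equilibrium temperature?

T_eq ≈ 2510 K

T_eq ∝ L^(1/4) · d^(−1/2).
T′ = 891 × 7.7^(1/4) / 0.35^(1/2) = 2510 K.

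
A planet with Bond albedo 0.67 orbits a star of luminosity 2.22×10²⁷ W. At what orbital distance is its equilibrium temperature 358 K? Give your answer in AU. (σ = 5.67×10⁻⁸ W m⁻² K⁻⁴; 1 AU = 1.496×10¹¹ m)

From T_eq⁴ = L(1−A)/(16πσd²): d = √[L(1−A)/(16πσT_eq⁴)].
d = √[2.22×10²⁷ × 0.33 / (16π × 5.67×10⁻⁸ × (358)⁴)] = 1.25×10¹¹ m = 0.836 AU.

d ≈ 0.836 AU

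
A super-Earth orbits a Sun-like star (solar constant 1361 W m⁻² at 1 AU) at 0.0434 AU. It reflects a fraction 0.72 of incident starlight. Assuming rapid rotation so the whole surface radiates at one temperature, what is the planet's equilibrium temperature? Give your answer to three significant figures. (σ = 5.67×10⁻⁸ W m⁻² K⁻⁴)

T_eq ≈ 972 K

Flux at 0.0434 AU: S = 1361/0.0434² = 7.23×10⁵ W m⁻².
Energy balance: absorbed = emitted ⇒ πR²·S(1−A) = 4πR²·σT_eq⁴, so T_eq⁴ = S(1−A)/(4σ).
T_eq = [7.23×10⁵ × 0.28 / (4 × 5.67×10⁻⁸)]^(1/4) = (8.92×10¹¹)^(1/4) = 972 K.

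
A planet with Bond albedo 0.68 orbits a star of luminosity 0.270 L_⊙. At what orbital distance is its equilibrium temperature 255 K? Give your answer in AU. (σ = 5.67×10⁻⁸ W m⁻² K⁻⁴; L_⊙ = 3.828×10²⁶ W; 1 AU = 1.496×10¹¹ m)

L = 0.270 × 3.828×10²⁶ = 1.03×10²⁶ W.
From T_eq⁴ = L(1−A)/(16πσd²): d = √[L(1−A)/(16πσT_eq⁴)].
d = √[1.03×10²⁶ × 0.32 / (16π × 5.67×10⁻⁸ × (255)⁴)] = 5.24×10¹⁰ m = 0.350 AU.

d ≈ 0.350 AU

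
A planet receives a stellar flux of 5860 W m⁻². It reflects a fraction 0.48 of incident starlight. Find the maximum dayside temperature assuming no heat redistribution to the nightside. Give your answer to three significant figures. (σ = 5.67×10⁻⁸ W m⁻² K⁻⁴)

T_ss ≈ 481 K

With no redistribution each surface element balances locally: S(1−A) = σT⁴.
T = [5860 × 0.52 / 5.67×10⁻⁸]^(1/4) = (5.37×10¹⁰)^(1/4) = 481 K.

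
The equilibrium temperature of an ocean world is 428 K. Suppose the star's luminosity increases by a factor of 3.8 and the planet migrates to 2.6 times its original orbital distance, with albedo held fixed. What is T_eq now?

T_eq ∝ L^(1/4) · d^(−1/2).
T′ = 428 × 3.8^(1/4) / 2.6^(1/2) = 371 K.

T_eq ≈ 371 K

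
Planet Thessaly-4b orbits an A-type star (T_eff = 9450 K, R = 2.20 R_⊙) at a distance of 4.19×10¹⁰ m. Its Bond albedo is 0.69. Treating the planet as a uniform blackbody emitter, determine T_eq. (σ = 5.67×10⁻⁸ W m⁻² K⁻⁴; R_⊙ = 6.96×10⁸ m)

R_⋆ = 2.20 × 6.96×10⁸ = 1.53×10⁹ m.
L = 4πR_⋆²σT_⋆⁴ = 4π(1.53×10⁹)² × 5.67×10⁻⁸ × (9450)⁴ = 1.33×10²⁸ W.
S = L/(4πd²) = 6.04×10⁵ W m⁻².
Energy balance: absorbed = emitted ⇒ πR²·S(1−A) = 4πR²·σT_eq⁴, so T_eq⁴ = S(1−A)/(4σ).
T_eq = [6.04×10⁵ × 0.31 / (4 × 5.67×10⁻⁸)]^(1/4) = (8.25×10¹¹)^(1/4) = 953 K.

T_eq ≈ 953 K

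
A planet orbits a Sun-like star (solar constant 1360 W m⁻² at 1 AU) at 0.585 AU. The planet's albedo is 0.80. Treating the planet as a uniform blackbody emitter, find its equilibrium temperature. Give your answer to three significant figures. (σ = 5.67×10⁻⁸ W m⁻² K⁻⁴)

T_eq ≈ 243 K

Flux at 0.585 AU: S = 1360/0.585² = 3970 W m⁻².
Energy balance: absorbed = emitted ⇒ πR²·S(1−A) = 4πR²·σT_eq⁴, so T_eq⁴ = S(1−A)/(4σ).
T_eq = [3970 × 0.20 / (4 × 5.67×10⁻⁸)]^(1/4) = (3.50×10⁹)^(1/4) = 243 K.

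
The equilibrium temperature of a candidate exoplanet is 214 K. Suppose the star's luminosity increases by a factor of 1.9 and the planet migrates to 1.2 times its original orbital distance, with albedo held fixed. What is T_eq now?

T_eq ≈ 229 K

T_eq ∝ L^(1/4) · d^(−1/2).
T′ = 214 × 1.9^(1/4) / 1.2^(1/2) = 229 K.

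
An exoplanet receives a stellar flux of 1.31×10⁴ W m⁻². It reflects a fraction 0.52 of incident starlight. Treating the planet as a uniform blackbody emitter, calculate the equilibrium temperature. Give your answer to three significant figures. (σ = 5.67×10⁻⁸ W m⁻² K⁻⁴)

T_eq ≈ 408 K

Energy balance: absorbed = emitted ⇒ πR²·S(1−A) = 4πR²·σT_eq⁴, so T_eq⁴ = S(1−A)/(4σ).
T_eq = [1.31×10⁴ × 0.48 / (4 × 5.67×10⁻⁸)]^(1/4) = (2.77×10¹⁰)^(1/4) = 408 K.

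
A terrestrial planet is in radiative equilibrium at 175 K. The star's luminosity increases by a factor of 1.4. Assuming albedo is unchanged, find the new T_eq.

T_eq ≈ 190 K

T_eq ∝ L^(1/4) · d^(−1/2).
T′ = 175 × 1.4^(1/4) = 190 K.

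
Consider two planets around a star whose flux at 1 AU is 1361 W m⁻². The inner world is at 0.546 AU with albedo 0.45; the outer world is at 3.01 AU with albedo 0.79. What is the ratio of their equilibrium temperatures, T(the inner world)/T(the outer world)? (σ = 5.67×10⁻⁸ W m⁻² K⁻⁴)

T₁/T₂ ≈ 2.987

T_eq = [S₀(1−A)/(4σd²)]^(1/4), so T ∝ (1−A)^(1/4) / √d.
T₁ = [1361×0.55/(4×5.67×10⁻⁸×0.546²)]^(1/4) = 324.38 K.
T₂ = [1361×0.21/(4×5.67×10⁻⁸×3.01²)]^(1/4) = 108.60 K.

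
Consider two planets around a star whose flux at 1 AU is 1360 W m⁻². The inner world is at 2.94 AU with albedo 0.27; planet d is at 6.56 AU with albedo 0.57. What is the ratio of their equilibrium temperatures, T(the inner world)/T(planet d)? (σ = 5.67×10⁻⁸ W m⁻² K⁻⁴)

T₁/T₂ ≈ 1.705

T_eq = [S₀(1−A)/(4σd²)]^(1/4), so T ∝ (1−A)^(1/4) / √d.
T₁ = [1360×0.73/(4×5.67×10⁻⁸×2.94²)]^(1/4) = 150.01 K.
T₂ = [1360×0.43/(4×5.67×10⁻⁸×6.56²)]^(1/4) = 87.98 K.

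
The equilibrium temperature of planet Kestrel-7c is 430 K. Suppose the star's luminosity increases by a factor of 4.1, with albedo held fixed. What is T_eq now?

T_eq ∝ L^(1/4) · d^(−1/2).
T′ = 430 × 4.1^(1/4) = 612 K.

T_eq ≈ 612 K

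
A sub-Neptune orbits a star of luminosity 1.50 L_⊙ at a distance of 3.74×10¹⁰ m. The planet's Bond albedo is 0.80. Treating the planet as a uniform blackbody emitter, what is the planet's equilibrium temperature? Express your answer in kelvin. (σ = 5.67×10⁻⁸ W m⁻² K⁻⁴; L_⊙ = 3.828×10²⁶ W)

L = 1.50 × 3.828×10²⁶ = 5.74×10²⁶ W.
Flux: S = L/(4πd²) = 5.74×10²⁶/(4π×(3.74×10¹⁰)²) = 3.27×10⁴ W m⁻².
Energy balance: absorbed = emitted ⇒ πR²·S(1−A) = 4πR²·σT_eq⁴, so T_eq⁴ = S(1−A)/(4σ).
T_eq = [3.27×10⁴ × 0.20 / (4 × 5.67×10⁻⁸)]^(1/4) = (2.88×10¹⁰)^(1/4) = 412 K.

T_eq ≈ 412 K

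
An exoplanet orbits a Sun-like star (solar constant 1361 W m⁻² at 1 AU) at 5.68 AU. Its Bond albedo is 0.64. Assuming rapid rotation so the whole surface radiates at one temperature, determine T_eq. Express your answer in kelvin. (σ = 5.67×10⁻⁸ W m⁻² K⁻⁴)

T_eq ≈ 90.5 K

Flux at 5.68 AU: S = 1361/5.68² = 42.2 W m⁻².
Energy balance: absorbed = emitted ⇒ πR²·S(1−A) = 4πR²·σT_eq⁴, so T_eq⁴ = S(1−A)/(4σ).
T_eq = [42.2 × 0.36 / (4 × 5.67×10⁻⁸)]^(1/4) = (6.70×10⁷)^(1/4) = 90.5 K.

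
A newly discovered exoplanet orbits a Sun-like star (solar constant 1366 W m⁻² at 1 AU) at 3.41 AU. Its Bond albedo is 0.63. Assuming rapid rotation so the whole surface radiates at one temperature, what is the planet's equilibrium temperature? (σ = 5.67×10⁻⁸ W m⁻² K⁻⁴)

T_eq ≈ 118 K

Flux at 3.41 AU: S = 1366/3.41² = 117 W m⁻².
Energy balance: absorbed = emitted ⇒ πR²·S(1−A) = 4πR²·σT_eq⁴, so T_eq⁴ = S(1−A)/(4σ).
T_eq = [117 × 0.37 / (4 × 5.67×10⁻⁸)]^(1/4) = (1.92×10⁸)^(1/4) = 118 K.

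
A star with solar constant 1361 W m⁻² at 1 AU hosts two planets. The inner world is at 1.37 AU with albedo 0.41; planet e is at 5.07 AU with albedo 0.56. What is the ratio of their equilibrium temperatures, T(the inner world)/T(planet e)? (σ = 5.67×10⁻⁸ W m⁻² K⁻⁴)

T₁/T₂ ≈ 2.070

T_eq = [S₀(1−A)/(4σd²)]^(1/4), so T ∝ (1−A)^(1/4) / √d.
T₁ = [1361×0.59/(4×5.67×10⁻⁸×1.37²)]^(1/4) = 208.40 K.
T₂ = [1361×0.44/(4×5.67×10⁻⁸×5.07²)]^(1/4) = 100.67 K.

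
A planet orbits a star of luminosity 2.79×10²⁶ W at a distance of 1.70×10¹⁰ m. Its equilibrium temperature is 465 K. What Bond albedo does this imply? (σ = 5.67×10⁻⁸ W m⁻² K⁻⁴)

A ≈ 0.86

Flux: S = L/(4πd²) = 2.79×10²⁶/(4π×(1.70×10¹⁰)²) = 7.68×10⁴ W m⁻².
From T_eq⁴ = S(1−A)/(4σ): 1−A = 4σT_eq⁴/S.
1−A = 4 × 5.67×10⁻⁸ × (465)⁴ / 7.68×10⁴ = 0.138.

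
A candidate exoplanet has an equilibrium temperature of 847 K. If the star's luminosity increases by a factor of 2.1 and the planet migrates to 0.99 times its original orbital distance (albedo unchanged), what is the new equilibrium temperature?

T_eq ≈ 1020 K

T_eq ∝ L^(1/4) · d^(−1/2).
T′ = 847 × 2.1^(1/4) / 0.99^(1/2) = 1020 K.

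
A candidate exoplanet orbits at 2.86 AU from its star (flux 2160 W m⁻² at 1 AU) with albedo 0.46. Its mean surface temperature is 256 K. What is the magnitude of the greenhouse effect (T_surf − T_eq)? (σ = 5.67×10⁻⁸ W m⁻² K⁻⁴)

S = 2160/2.86² = 264.1 W m⁻².
T_eq = [S(1−A)/(4σ)]^(1/4) = [264.1×0.54/(4×5.67×10⁻⁸)]^(1/4) = 158.4 K.
ΔT = T_surf − T_eq = 256 − 158.4.

ΔT ≈ 97.6 K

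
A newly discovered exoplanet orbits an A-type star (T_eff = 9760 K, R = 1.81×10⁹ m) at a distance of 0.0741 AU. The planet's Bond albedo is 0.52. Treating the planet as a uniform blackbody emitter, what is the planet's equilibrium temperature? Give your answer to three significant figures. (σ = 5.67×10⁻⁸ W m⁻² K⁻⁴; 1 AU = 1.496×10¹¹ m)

T_eq ≈ 2320 K

d = 0.0741 AU = 1.11×10¹⁰ m.
L = 4πR_⋆²σT_⋆⁴ = 4π(1.81×10⁹)² × 5.67×10⁻⁸ × (9760)⁴ = 2.12×10²⁸ W.
S = L/(4πd²) = 1.37×10⁷ W m⁻².
Energy balance: absorbed = emitted ⇒ πR²·S(1−A) = 4πR²·σT_eq⁴, so T_eq⁴ = S(1−A)/(4σ).
T_eq = [1.37×10⁷ × 0.48 / (4 × 5.67×10⁻⁸)]^(1/4) = (2.90×10¹³)^(1/4) = 2320 K.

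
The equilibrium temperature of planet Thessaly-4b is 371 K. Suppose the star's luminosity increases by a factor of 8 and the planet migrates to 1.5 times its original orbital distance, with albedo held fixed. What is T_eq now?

T_eq ∝ L^(1/4) · d^(−1/2).
T′ = 371 × 8^(1/4) / 1.5^(1/2) = 509 K.

T_eq ≈ 509 K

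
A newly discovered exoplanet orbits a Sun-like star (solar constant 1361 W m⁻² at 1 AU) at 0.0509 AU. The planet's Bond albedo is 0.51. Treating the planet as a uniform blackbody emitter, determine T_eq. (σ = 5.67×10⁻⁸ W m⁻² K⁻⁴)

T_eq ≈ 1030 K

Flux at 0.0509 AU: S = 1361/0.0509² = 5.25×10⁵ W m⁻².
Energy balance: absorbed = emitted ⇒ πR²·S(1−A) = 4πR²·σT_eq⁴, so T_eq⁴ = S(1−A)/(4σ).
T_eq = [5.25×10⁵ × 0.49 / (4 × 5.67×10⁻⁸)]^(1/4) = (1.13×10¹²)^(1/4) = 1030 K.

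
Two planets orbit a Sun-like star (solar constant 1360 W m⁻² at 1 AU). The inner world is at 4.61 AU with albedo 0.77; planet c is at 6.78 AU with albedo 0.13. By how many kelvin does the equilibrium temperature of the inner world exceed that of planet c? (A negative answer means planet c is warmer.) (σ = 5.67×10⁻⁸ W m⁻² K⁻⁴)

ΔT ≈ -13.5 K

T_eq = [S₀(1−A)/(4σd²)]^(1/4), so T ∝ (1−A)^(1/4) / √d.
T₁ = [1360×0.23/(4×5.67×10⁻⁸×4.61²)]^(1/4) = 89.75 K.
T₂ = [1360×0.87/(4×5.67×10⁻⁸×6.78²)]^(1/4) = 103.21 K.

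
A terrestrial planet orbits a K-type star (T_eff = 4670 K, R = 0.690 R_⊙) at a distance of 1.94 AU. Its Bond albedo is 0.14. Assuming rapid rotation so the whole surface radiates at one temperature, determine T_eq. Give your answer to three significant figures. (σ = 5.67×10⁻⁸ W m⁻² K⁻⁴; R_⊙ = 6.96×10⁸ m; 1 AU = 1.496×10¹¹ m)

R_⋆ = 0.690 × 6.96×10⁸ = 4.80×10⁸ m.
d = 1.94 AU = 2.90×10¹¹ m.
L = 4πR_⋆²σT_⋆⁴ = 4π(4.80×10⁸)² × 5.67×10⁻⁸ × (4670)⁴ = 7.82×10²⁵ W.
S = L/(4πd²) = 73.8 W m⁻².
Energy balance: absorbed = emitted ⇒ πR²·S(1−A) = 4πR²·σT_eq⁴, so T_eq⁴ = S(1−A)/(4σ).
T_eq = [73.8 × 0.86 / (4 × 5.67×10⁻⁸)]^(1/4) = (2.80×10⁸)^(1/4) = 129 K.

T_eq ≈ 129 K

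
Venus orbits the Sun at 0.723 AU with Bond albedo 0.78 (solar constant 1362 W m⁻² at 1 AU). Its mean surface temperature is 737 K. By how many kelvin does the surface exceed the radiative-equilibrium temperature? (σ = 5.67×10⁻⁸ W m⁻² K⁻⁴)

ΔT ≈ 512.8 K

S = 1362/0.723² = 2606 W m⁻².
T_eq = [S(1−A)/(4σ)]^(1/4) = [2606×0.22/(4×5.67×10⁻⁸)]^(1/4) = 224.2 K.
ΔT = T_surf − T_eq = 737 − 224.2.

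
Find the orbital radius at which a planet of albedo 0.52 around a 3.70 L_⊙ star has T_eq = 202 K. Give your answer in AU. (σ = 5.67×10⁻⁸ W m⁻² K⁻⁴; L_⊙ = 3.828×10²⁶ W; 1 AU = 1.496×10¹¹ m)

d ≈ 2.53 AU

L = 3.70 × 3.828×10²⁶ = 1.42×10²⁷ W.
From T_eq⁴ = L(1−A)/(16πσd²): d = √[L(1−A)/(16πσT_eq⁴)].
d = √[1.42×10²⁷ × 0.48 / (16π × 5.67×10⁻⁸ × (202)⁴)] = 3.79×10¹¹ m = 2.53 AU.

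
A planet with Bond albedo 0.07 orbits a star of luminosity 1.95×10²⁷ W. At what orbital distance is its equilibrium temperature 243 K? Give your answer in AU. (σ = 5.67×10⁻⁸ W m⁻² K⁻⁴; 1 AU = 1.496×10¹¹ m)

d ≈ 2.86 AU

From T_eq⁴ = L(1−A)/(16πσd²): d = √[L(1−A)/(16πσT_eq⁴)].
d = √[1.95×10²⁷ × 0.93 / (16π × 5.67×10⁻⁸ × (243)⁴)] = 4.27×10¹¹ m = 2.86 AU.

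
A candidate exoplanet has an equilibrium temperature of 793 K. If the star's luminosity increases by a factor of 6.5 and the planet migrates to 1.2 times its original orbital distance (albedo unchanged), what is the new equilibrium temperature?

T_eq ≈ 1160 K

T_eq ∝ L^(1/4) · d^(−1/2).
T′ = 793 × 6.5^(1/4) / 1.2^(1/2) = 1160 K.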